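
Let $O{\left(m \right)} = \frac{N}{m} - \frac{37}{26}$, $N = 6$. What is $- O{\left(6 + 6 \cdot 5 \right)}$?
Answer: $\frac{49}{39} \approx 1.2564$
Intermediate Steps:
$O{\left(m \right)} = - \frac{37}{26} + \frac{6}{m}$ ($O{\left(m \right)} = \frac{6}{m} - \frac{37}{26} = - \frac{37}{26} + \frac{6}{m}$)
$- O{\left(6 + 6 \cdot 5 \right)} = - (- \frac{37}{26} + \frac{6}{6 + 6 \cdot 5}) = - (- \frac{37}{26} + \frac{6}{6 + 30}) = - (- \frac{37}{26} + \frac{6}{36}) = - (- \frac{37}{26} + 6 \cdot \frac{1}{36}) = - (- \frac{37}{26} + \frac{1}{6}) = \left(-1\right) \left(- \frac{49}{39}\right) = \frac{49}{39}$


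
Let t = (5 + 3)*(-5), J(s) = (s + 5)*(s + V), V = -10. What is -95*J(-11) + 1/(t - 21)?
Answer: -730171/61 ≈ -11970.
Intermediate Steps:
J(s) = (-10 + s)*(5 + s) (J(s) = (s + 5)*(s - 10) = (5 + s)*(-10 + s) = (-10 + s)*(5 + s))
t = -40 (t = 8*(-5) = -40)
-95*J(-11) + 1/(t - 21) = -95*(-50 + (-11)² - 5*(-11)) + 1/(-40 - 21) = -95*(-50 + 121 + 55) + 1/(-61) = -95*126 - 1/61 = -11970 - 1/61 = -730171/61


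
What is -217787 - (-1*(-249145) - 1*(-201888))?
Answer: -668820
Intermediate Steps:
-217787 - (-1*(-249145) - 1*(-201888)) = -217787 - (249145 + 201888) = -217787 - 1*451033 = -217787 - 451033 = -668820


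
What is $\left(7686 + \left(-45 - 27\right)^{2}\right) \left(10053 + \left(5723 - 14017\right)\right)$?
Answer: $22638330$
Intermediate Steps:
$\left(7686 + \left(-45 - 27\right)^{2}\right) \left(10053 + \left(5723 - 14017\right)\right) = \left(7686 + \left(-72\right)^{2}\right) \left(10053 + \left(5723 - 14017\right)\right) = \left(7686 + 5184\right) \left(10053 - 8294\right) = 12870 \cdot 1759 = 22638330$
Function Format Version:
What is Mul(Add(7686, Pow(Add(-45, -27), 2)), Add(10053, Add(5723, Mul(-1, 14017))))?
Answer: 22638330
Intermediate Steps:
Mul(Add(7686, Pow(Add(-45, -27), 2)), Add(10053, Add(5723, Mul(-1, 14017)))) = Mul(Add(7686, Pow(-72, 2)), Add(10053, Add(5723, -14017))) = Mul(Add(7686, 5184), Add(10053, -8294)) = Mul(12870, 1759) = 22638330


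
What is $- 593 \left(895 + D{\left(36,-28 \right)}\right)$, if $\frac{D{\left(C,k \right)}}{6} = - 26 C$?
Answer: $2799553$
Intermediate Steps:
$D{\left(C,k \right)} = - 156 C$ ($D{\left(C,k \right)} = 6 \left(- 26 C\right) = - 156 C$)
$- 593 \left(895 + D{\left(36,-28 \right)}\right) = - 593 \left(895 - 5616\right) = \left(-593\right) \left(-4721\right) = 2799553$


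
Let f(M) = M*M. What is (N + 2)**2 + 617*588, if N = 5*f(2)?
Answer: 363280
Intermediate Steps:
f(M) = M**2
N = 20 (N = 5*2**2 = 5*4 = 20)
(N + 2)**2 + 617*588 = (20 + 2)**2 + 617*588 = 22**2 + 362796 = 484 + 362796 = 363280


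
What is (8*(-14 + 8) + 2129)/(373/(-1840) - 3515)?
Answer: -3829040/6467973 ≈ -0.59200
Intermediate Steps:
(8*(-14 + 8) + 2129)/(373/(-1840) - 3515) = (8*(-6) + 2129)/(373*(-1/1840) - 3515) = (-48 + 2129)/(-373/1840 - 3515) = 2081/(-6467973/1840) = 2081*(-1840/6467973) = -3829040/6467973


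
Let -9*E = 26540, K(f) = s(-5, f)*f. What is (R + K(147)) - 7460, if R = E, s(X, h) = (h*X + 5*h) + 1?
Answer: -92357/9 ≈ -10262.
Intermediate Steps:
s(X, h) = 1 + 5*h + X*h (s(X, h) = (X*h + 5*h) + 1 = (5*h + X*h) + 1 = 1 + 5*h + X*h)
K(f) = f (K(f) = (1 + 5*f - 5*f)*f = 1*f = f)
E = -26540/9 (E = -1/9*26540 = -26540/9 ≈ -2948.9)
R = -26540/9 ≈ -2948.9
(R + K(147)) - 7460 = (-26540/9 + 147) - 7460 = -25217/9 - 7460 = -92357/9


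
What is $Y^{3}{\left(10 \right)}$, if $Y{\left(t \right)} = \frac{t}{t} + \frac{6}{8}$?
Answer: $\frac{343}{64} \approx 5.3594$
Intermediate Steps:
$Y{\left(t \right)} = \frac{7}{4}$ ($Y{\left(t \right)} = 1 + 6 \cdot \frac{1}{8} = 1 + \frac{3}{4} = \frac{7}{4}$)
$Y^{3}{\left(10 \right)} = \left(\frac{7}{4}\right)^{3} = \frac{343}{64}$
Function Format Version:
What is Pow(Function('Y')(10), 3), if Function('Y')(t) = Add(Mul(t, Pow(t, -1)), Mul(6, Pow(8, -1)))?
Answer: Rational(343, 64) ≈ 5.3594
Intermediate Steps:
Function('Y')(t) = Rational(7, 4) (Function('Y')(t) = Add(1, Mul(6, Rational(1, 8))) = Add(1, Rational(3, 4)) = Rational(7, 4))
Pow(Function('Y')(10), 3) = Pow(Rational(7, 4), 3) = Rational(343, 64)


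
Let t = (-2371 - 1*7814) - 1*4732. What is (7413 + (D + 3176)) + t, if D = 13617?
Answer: 9289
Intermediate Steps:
t = -14917 (t = (-2371 - 7814) - 4732 = -10185 - 4732 = -14917)
(7413 + (D + 3176)) + t = (7413 + (13617 + 3176)) - 14917 = (7413 + 16793) - 14917 = 24206 - 14917 = 9289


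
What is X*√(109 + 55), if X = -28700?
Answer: -57400*√41 ≈ -3.6754e+5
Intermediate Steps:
X*√(109 + 55) = -28700*√(109 + 55) = -57400*√41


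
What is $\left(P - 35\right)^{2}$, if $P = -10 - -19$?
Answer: $676$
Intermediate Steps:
$P = 9$ ($P = -10 + 19 = 9$)
$\left(P - 35\right)^{2} = \left(9 - 35\right)^{2} = \left(-26\right)^{2} = 676$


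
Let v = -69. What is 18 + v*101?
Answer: -6951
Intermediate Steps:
18 + v*101 = 18 - 69*101 = 18 - 6969 = -6951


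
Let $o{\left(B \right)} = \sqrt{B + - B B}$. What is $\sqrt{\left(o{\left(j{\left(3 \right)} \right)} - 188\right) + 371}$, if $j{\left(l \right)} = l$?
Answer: $\sqrt{183 + i \sqrt{6}} \approx 13.528 + 0.09053 i$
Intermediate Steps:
$o{\left(B \right)} = \sqrt{B - B^{2}}$
$\sqrt{\left(o{\left(j{\left(3 \right)} \right)} - 188\right) + 371} = \sqrt{\left(\sqrt{3 \left(1 - 3\right)} - 188\right) + 371} = \sqrt{\left(\sqrt{3 \left(-2\right)} - 188\right) + 371} = \sqrt{\left(\sqrt{-6} - 188\right) + 371} = \sqrt{\left(i \sqrt{6} - 188\right) + 371} = \sqrt{\left(-188 + i \sqrt{6}\right) + 371} = \sqrt{183 + i \sqrt{6}}$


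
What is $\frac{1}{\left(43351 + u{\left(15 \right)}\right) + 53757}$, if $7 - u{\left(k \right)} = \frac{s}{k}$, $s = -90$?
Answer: $\frac{1}{97121} \approx 1.0296 \cdot 10^{-5}$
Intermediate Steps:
$u{\left(k \right)} = 7 + \frac{90}{k}$ ($u{\left(k \right)} = 7 - - \frac{90}{k} = 7 + \frac{90}{k}$)
$\frac{1}{\left(43351 + u{\left(15 \right)}\right) + 53757} = \frac{1}{\left(43351 + \left(7 + \frac{90}{15}\right)\right) + 53757} = \frac{1}{\left(43351 + \left(7 + 90 \cdot \frac{1}{15}\right)\right) + 53757} = \frac{1}{\left(43351 + \left(7 + 6\right)\right) + 53757} = \frac{1}{\left(43351 + 13\right) + 53757} = \frac{1}{43364 + 53757} = \frac{1}{97121}$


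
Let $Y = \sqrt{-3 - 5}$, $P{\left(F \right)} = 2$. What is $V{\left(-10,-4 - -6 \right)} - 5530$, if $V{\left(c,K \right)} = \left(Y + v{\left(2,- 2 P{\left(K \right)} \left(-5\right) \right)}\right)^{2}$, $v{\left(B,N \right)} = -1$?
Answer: $-5537 - 4 i \sqrt{2} \approx -5537.0 - 5.6569 i$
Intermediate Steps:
$Y = 2 i \sqrt{2}$ ($Y = \sqrt{-8} = 2 i \sqrt{2} \approx 2.8284 i$)
$V{\left(c,K \right)} = \left(-1 + 2 i \sqrt{2}\right)^{2}$ ($V{\left(c,K \right)} = \left(2 i \sqrt{2} - 1\right)^{2} = \left(-1 + 2 i \sqrt{2}\right)^{2}$)
$V{\left(-10,-4 - -6 \right)} - 5530 = \left(1 - 2 i \sqrt{2}\right)^{2} - 5530 = -5530 + \left(1 - 2 i \sqrt{2}\right)^{2}$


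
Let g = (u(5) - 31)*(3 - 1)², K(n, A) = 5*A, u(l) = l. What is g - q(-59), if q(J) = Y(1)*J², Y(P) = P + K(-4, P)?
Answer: -20990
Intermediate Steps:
Y(P) = 6*P (Y(P) = P + 5*P = 6*P)
q(J) = 6*J² (q(J) = (6*1)*J² = 6*J²)
g = -104 (g = (5 - 31)*(3 - 1)² = -26*2² = -26*4 = -104)
g - q(-59) = -104 - 6*(-59)² = -104 - 6*3481 = -104 - 1*20886 = -104 - 20886 = -20990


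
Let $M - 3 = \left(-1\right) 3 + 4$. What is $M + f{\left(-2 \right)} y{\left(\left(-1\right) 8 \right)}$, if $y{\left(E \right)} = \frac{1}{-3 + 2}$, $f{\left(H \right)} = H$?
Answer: $6$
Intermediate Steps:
$M = 4$ ($M = 3 + \left(\left(-1\right) 3 + 4\right) = 3 + \left(-3 + 4\right) = 3 + 1 = 4$)
$y{\left(E \right)} = -1$ ($y{\left(E \right)} = \frac{1}{-1} = -1$)
$M + f{\left(-2 \right)} y{\left(\left(-1\right) 8 \right)} = 4 - -2 = 4 + 2 = 6$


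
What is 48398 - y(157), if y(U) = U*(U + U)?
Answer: -900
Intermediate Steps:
y(U) = 2*U² (y(U) = U*(2*U) = 2*U²)
48398 - y(157) = 48398 - 2*157² = 48398 - 2*24649 = 48398 - 1*49298 = 48398 - 49298 = -900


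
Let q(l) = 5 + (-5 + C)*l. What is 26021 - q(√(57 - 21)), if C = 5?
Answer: 26016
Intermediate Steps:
q(l) = 5 (q(l) = 5 + (-5 + 5)*l = 5 + 0*l = 5 + 0 = 5)
26021 - q(√(57 - 21)) = 26021 - 1*5 = 26021 - 5 = 26016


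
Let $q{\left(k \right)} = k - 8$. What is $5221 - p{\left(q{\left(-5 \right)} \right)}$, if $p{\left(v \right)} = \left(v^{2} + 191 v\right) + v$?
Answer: $7548$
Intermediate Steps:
$q{\left(k \right)} = -8 + k$
$p{\left(v \right)} = v^{2} + 192 v$
$5221 - p{\left(q{\left(-5 \right)} \right)} = 5221 - \left(-8 - 5\right) \left(192 - 13\right) = 5221 - - 13 \left(192 - 13\right) = 5221 - \left(-13\right) 179 = 5221 - -2327 = 5221 + 2327 = 7548$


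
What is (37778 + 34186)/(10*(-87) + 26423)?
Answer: 71964/25553 ≈ 2.8163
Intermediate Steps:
(37778 + 34186)/(10*(-87) + 26423) = 71964/(-870 + 26423) = 71964/25553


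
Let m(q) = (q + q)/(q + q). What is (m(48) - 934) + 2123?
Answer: 1190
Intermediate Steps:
m(q) = 1 (m(q) = (2*q)/((2*q)) = (2*q)*(1/(2*q)) = 1)
(m(48) - 934) + 2123 = (1 - 934) + 2123 = -933 + 2123 = 1190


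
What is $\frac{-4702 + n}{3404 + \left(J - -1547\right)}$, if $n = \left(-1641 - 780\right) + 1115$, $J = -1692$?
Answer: $- \frac{6008}{3259} \approx -1.8435$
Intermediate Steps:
$n = -1306$ ($n = -2421 + 1115 = -1306$)
$\frac{-4702 + n}{3404 + \left(J - -1547\right)} = \frac{-4702 - 1306}{3404 - 145} = - \frac{6008}{3404 + \left(-1692 + 1547\right)} = - \frac{6008}{3404 - 145} = - \frac{6008}{3259}$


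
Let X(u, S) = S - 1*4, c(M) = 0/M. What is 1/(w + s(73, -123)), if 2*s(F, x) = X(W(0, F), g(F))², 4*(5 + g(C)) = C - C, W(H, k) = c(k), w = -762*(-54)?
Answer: 2/82377 ≈ 2.4279e-5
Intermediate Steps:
w = 41148
c(M) = 0
W(H, k) = 0
g(C) = -5 (g(C) = -5 + (C - C)/4 = -5 + (¼)*0 = -5 + 0 = -5)
X(u, S) = -4 + S (X(u, S) = S - 4 = -4 + S)
s(F, x) = 81/2 (s(F, x) = (-4 - 5)²/2 = (½)*(-9)² = (½)*81 = 81/2)
1/(w + s(73, -123)) = 1/(41148 + 81/2) = 1/(82377/2) = 2/82377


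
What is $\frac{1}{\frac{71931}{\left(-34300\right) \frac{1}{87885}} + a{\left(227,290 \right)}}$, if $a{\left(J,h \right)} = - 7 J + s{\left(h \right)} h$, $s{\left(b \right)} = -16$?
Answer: $- \frac{980}{186723161} \approx -5.2484 \cdot 10^{-6}$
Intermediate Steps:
$a{\left(J,h \right)} = - 16 h - 7 J$ ($a{\left(J,h \right)} = - 7 J - 16 h = - 16 h - 7 J$)
$\frac{1}{\frac{71931}{\left(-34300\right) \frac{1}{87885}} + a{\left(227,290 \right)}} = \frac{1}{\frac{71931}{\left(-34300\right) \frac{1}{87885}} - 6229} = \frac{1}{\frac{71931}{- \frac{980}{2511}} - 6229} = \frac{1}{71931 \left(- \frac{2511}{980}\right) - 6229} = \frac{1}{- \frac{180618741}{980} - 6229} = \frac{1}{- \frac{186723161}{980}} = - \frac{980}{186723161}$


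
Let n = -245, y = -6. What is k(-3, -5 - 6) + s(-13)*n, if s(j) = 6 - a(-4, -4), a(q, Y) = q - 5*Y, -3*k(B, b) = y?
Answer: 2452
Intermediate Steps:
k(B, b) = 2 (k(B, b) = -1/3*(-6) = 2)
s(j) = -10 (s(j) = 6 - (-4 - 5*(-4)) = 6 - (-4 + 20) = 6 - 1*16 = 6 - 16 = -10)
k(-3, -5 - 6) + s(-13)*n = 2 - 10*(-245) = 2 + 2450 = 2452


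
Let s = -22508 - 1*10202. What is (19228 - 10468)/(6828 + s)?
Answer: -4380/12941 ≈ -0.33846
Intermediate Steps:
s = -32710 (s = -22508 - 10202 = -32710)
(19228 - 10468)/(6828 + s) = (19228 - 10468)/(6828 - 32710) = 8760/(-25882) = 8760*(-1/25882) = -4380/12941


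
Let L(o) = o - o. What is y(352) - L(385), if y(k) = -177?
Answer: -177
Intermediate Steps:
L(o) = 0
y(352) - L(385) = -177 - 1*0 = -177 + 0 = -177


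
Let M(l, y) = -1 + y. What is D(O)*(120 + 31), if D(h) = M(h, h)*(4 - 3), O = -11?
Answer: -1812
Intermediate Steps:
D(h) = -1 + h (D(h) = (-1 + h)*(4 - 3) = (-1 + h)*1 = -1 + h)
D(O)*(120 + 31) = (-1 - 11)*(120 + 31) = -12*151 = -1812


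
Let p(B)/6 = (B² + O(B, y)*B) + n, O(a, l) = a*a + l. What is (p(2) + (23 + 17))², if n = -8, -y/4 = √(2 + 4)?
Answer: 17920 - 6144*√6 ≈ 2870.3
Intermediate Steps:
y = -4*√6 (y = -4*√(2 + 4) = -4*√6 ≈ -9.7980)
O(a, l) = l + a² (O(a, l) = a² + l = l + a²)
p(B) = -48 + 6*B² + 6*B*(B² - 4*√6) (p(B) = 6*((B² + (-4*√6 + B²)*B) - 8) = 6*((B² + (B² - 4*√6)*B) - 8) = 6*((B² + B*(B² - 4*√6)) - 8) = 6*(-8 + B² + B*(B² - 4*√6)) = -48 + 6*B² + 6*B*(B² - 4*√6))
(p(2) + (23 + 17))² = ((-48 + 6*2² + 6*2*(2² - 4*√6)) + (23 + 17))² = ((-48 + 6*4 + 6*2*(4 - 4*√6)) + 40)² = ((-48 + 24 + (48 - 48*√6)) + 40)² = ((24 - 48*√6) + 40)² = (64 - 48*√6)²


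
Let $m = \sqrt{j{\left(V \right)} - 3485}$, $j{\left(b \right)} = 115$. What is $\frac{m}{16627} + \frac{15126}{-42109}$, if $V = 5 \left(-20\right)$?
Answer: $- \frac{15126}{42109} + \frac{i \sqrt{3370}}{16627} \approx -0.35921 + 0.0034914 i$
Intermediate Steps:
$V = -100$
$m = i \sqrt{3370}$ ($m = \sqrt{115 - 3485} = \sqrt{-3370} = i \sqrt{3370} \approx 58.052 i$)
$\frac{m}{16627} + \frac{15126}{-42109} = \frac{i \sqrt{3370}}{16627} + \frac{15126}{-42109} = i \sqrt{3370} \cdot \frac{1}{16627} + 15126 \left(- \frac{1}{42109}\right) = \frac{i \sqrt{3370}}{16627} - \frac{15126}{42109} = - \frac{15126}{42109} + \frac{i \sqrt{3370}}{16627}$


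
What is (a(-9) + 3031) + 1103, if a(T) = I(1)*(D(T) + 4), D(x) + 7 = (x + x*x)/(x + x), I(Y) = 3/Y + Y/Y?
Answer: 4106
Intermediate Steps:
I(Y) = 1 + 3/Y (I(Y) = 3/Y + 1 = 1 + 3/Y)
D(x) = -7 + (x + x**2)/(2*x) (D(x) = -7 + (x + x*x)/(x + x) = -7 + (x + x**2)/((2*x)) = -7 + (x + x**2)*(1/(2*x)) = -7 + (x + x**2)/(2*x))
a(T) = -10 + 2*T (a(T) = ((3 + 1)/1)*((-13/2 + T/2) + 4) = (1*4)*(-5/2 + T/2) = 4*(-5/2 + T/2) = -10 + 2*T)
(a(-9) + 3031) + 1103 = ((-10 + 2*(-9)) + 3031) + 1103 = ((-10 - 18) + 3031) + 1103 = (-28 + 3031) + 1103 = 3003 + 1103 = 4106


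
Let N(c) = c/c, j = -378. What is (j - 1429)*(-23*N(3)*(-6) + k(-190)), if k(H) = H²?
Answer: -65482066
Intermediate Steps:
N(c) = 1
(j - 1429)*(-23*N(3)*(-6) + k(-190)) = (-378 - 1429)*(-23*1*(-6) + (-190)²) = -1807*(-23*(-6) + 36100) = -1807*(138 + 36100) = -1807*36238 = -65482066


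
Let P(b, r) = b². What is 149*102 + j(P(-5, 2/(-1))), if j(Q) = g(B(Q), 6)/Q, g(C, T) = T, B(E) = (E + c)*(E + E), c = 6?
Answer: 379956/25 ≈ 15198.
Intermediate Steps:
B(E) = 2*E*(6 + E) (B(E) = (E + 6)*(E + E) = (6 + E)*(2*E) = 2*E*(6 + E))
j(Q) = 6/Q
149*102 + j(P(-5, 2/(-1))) = 149*102 + 6/((-5)²) = 15198 + 6/25 = 379956/25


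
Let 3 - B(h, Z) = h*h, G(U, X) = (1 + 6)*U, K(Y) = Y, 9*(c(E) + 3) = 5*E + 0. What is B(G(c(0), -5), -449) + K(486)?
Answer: 48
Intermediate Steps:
c(E) = -3 + 5*E/9 (c(E) = -3 + (5*E + 0)/9 = -3 + (5*E)/9 = -3 + 5*E/9)
G(U, X) = 7*U
B(h, Z) = 3 - h² (B(h, Z) = 3 - h*h = 3 - h²)
B(G(c(0), -5), -449) + K(486) = (3 - (7*(-3 + (5/9)*0))²) + 486 = (3 - (7*(-3 + 0))²) + 486 = (3 - (7*(-3))²) + 486 = (3 - 1*(-21)²) + 486 = (3 - 1*441) + 486 = (3 - 441) + 486 = -438 + 486 = 48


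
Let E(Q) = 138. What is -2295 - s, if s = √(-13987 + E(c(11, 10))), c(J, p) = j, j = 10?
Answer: -2295 - I*√13849 ≈ -2295.0 - 117.68*I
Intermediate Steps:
c(J, p) = 10
s = I*√13849 (s = √(-13987 + 138) = √(-13849) = I*√13849 ≈ 117.68*I)
-2295 - s = -2295 - I*√13849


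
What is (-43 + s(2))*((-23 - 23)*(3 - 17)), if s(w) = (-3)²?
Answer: -21896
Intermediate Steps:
s(w) = 9
(-43 + s(2))*((-23 - 23)*(3 - 17)) = (-43 + 9)*((-23 - 23)*(3 - 17)) = -(-1564)*(-14) = -34*644 = -21896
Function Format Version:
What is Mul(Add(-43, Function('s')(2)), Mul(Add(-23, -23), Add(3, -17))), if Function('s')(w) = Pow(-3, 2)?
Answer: -21896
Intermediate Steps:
Function('s')(w) = 9
Mul(Add(-43, Function('s')(2)), Mul(Add(-23, -23), Add(3, -17))) = Mul(Add(-43, 9), Mul(Add(-23, -23), Add(3, -17))) = Mul(-34, Mul(-46, -14)) = Mul(-34, 644) = -21896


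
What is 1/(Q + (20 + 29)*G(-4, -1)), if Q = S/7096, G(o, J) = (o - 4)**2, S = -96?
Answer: 887/2781620 ≈ 0.00031888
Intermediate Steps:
G(o, J) = (-4 + o)**2
Q = -12/887 (Q = -96/7096 = -96*1/7096 = -12/887 ≈ -0.013529)
1/(Q + (20 + 29)*G(-4, -1)) = 1/(-12/887 + (20 + 29)*(-4 - 4)**2) = 1/(-12/887 + 49*(-8)**2) = 1/(-12/887 + 49*64) = 1/(-12/887 + 3136) = 1/(2781620/887) = 887/2781620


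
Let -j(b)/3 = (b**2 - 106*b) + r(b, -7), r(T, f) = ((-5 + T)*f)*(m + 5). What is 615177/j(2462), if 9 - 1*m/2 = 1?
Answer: -205059/5439293 ≈ -0.037700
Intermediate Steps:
m = 16 (m = 18 - 2*1 = 18 - 2 = 16)
r(T, f) = 21*f*(-5 + T) (r(T, f) = ((-5 + T)*f)*(16 + 5) = (f*(-5 + T))*21 = 21*f*(-5 + T))
j(b) = -2205 - 3*b**2 + 759*b (j(b) = -3*((b**2 - 106*b) + 21*(-7)*(-5 + b)) = -3*((b**2 - 106*b) + (735 - 147*b)) = -3*(735 + b**2 - 253*b) = -2205 - 3*b**2 + 759*b)
615177/j(2462) = 615177/(-2205 - 3*2462**2 + 759*2462) = 615177/(-2205 - 3*6061444 + 1868658) = 615177/(-2205 - 18184332 + 1868658) = 615177/(-16317879) = 615177*(-1/16317879) = -205059/5439293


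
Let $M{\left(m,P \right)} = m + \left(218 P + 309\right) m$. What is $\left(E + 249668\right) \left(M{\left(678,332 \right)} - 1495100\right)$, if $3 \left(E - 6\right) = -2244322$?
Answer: $- \frac{71454417762400}{3} \approx -2.3818 \cdot 10^{13}$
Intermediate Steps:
$E = - \frac{2244304}{3}$ ($E = 6 + \frac{1}{3} \left(-2244322\right) = 6 - \frac{2244322}{3} = - \frac{2244304}{3} \approx -7.481 \cdot 10^{5}$)
$M{\left(m,P \right)} = m + m \left(309 + 218 P\right)$ ($M{\left(m,P \right)} = m + \left(309 + 218 P\right) m = m + m \left(309 + 218 P\right)$)
$\left(E + 249668\right) \left(M{\left(678,332 \right)} - 1495100\right) = \left(- \frac{2244304}{3} + 249668\right) \left(2 \cdot 678 \left(155 + 109 \cdot 332\right) - 1495100\right) = - \frac{1495300 \left(2 \cdot 678 \left(155 + 36188\right) - 1495100\right)}{3} = - \frac{1495300 \left(2 \cdot 678 \cdot 36343 - 1495100\right)}{3} = - \frac{1495300 \left(49281108 - 1495100\right)}{3} = \left(- \frac{1495300}{3}\right) 47786008 = - \frac{71454417762400}{3}$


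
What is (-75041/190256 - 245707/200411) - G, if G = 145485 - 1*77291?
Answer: -2600257763632747/38129395216 ≈ -68196.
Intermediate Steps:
G = 68194 (G = 145485 - 77291 = 68194)
(-75041/190256 - 245707/200411) - G = (-75041/190256 - 245707/200411) - 1*68194 = (-75041*1/190256 - 245707*1/200411) - 68194 = (-75041/190256 - 245707/200411) - 68194 = -61786272843/38129395216 - 68194 = -2600257763632747/38129395216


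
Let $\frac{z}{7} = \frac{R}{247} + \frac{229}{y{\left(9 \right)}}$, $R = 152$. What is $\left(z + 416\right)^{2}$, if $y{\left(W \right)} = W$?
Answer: $\frac{4902100225}{13689} \approx 3.5811 \cdot 10^{5}$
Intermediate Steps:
$z = \frac{21343}{117}$ ($z = 7 \left(\frac{152}{247} + \frac{229}{9}\right) = 7 \left(152 \cdot \frac{1}{247} + 229 \cdot \frac{1}{9}\right) = 7 \left(\frac{8}{13} + \frac{229}{9}\right) = 7 \cdot \frac{3049}{117} = \frac{21343}{117} \approx 182.42$)
$\left(z + 416\right)^{2} = \left(\frac{21343}{117} + 416\right)^{2} = \left(\frac{70015}{117}\right)^{2} = \frac{4902100225}{13689}$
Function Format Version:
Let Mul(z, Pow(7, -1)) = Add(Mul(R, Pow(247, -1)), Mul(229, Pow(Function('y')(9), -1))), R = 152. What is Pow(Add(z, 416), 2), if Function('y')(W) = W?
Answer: Rational(4902100225, 13689) ≈ 3.5811e+5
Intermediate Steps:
z = Rational(21343, 117) (z = Mul(7, Add(Mul(152, Pow(247, -1)), Mul(229, Pow(9, -1)))) = Mul(7, Add(Mul(152, Rational(1, 247)), Mul(229, Rational(1, 9)))) = Mul(7, Add(Rational(8, 13), Rational(229, 9))) = Mul(7, Rational(3049, 117)) = Rational(21343, 117) ≈ 182.42)
Pow(Add(z, 416), 2) = Pow(Add(Rational(21343, 117), 416), 2) = Pow(Rational(70015, 117), 2) = Rational(4902100225, 13689)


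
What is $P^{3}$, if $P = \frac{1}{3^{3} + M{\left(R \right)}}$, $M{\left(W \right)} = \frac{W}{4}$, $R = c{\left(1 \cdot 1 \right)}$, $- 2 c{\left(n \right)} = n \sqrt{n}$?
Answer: $\frac{512}{9938375} \approx 5.1518 \cdot 10^{-5}$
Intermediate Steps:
$c{\left(n \right)} = - \frac{n^{\frac{3}{2}}}{2}$ ($c{\left(n \right)} = - \frac{n \sqrt{n}}{2} = - \frac{n^{\frac{3}{2}}}{2}$)
$R = - \frac{1}{2}$ ($R = - \frac{\left(1 \cdot 1\right)^{\frac{3}{2}}}{2} = - \frac{1^{\frac{3}{2}}}{2} = \left(- \frac{1}{2}\right) 1 = - \frac{1}{2} \approx -0.5$)
$M{\left(W \right)} = \frac{W}{4}$ ($M{\left(W \right)} = W \frac{1}{4} = \frac{W}{4}$)
$P = \frac{8}{215}$ ($P = \frac{1}{3^{3} + \frac{1}{4} \left(- \frac{1}{2}\right)} = \frac{1}{27 - \frac{1}{8}} = \frac{1}{\frac{215}{8}} = \frac{8}{215} \approx 0.037209$)
$P^{3} = \left(\frac{8}{215}\right)^{3} = \frac{512}{9938375}$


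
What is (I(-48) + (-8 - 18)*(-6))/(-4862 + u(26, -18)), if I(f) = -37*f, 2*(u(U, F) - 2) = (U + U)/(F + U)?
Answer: -7728/19427 ≈ -0.39780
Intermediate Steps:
u(U, F) = 2 + U/(F + U) (u(U, F) = 2 + ((U + U)/(F + U))/2 = 2 + ((2*U)/(F + U))/2 = 2 + (2*U/(F + U))/2 = 2 + U/(F + U))
(I(-48) + (-8 - 18)*(-6))/(-4862 + u(26, -18)) = (-37*(-48) + (-8 - 18)*(-6))/(-4862 + (2*(-18) + 3*26)/(-18 + 26)) = (1776 - 26*(-6))/(-4862 + (-36 + 78)/8) = (1776 + 156)/(-4862 + (1/8)*42) = 1932/(-4862 + 21/4) = 1932/(-19427/4) = 1932*(-4/19427) = -7728/19427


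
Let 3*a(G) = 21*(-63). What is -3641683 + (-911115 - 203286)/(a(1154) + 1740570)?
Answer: -2112333103836/580043 ≈ -3.6417e+6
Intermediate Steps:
a(G) = -441 (a(G) = (21*(-63))/3 = (⅓)*(-1323) = -441)
-3641683 + (-911115 - 203286)/(a(1154) + 1740570) = -3641683 + (-911115 - 203286)/(-441 + 1740570) = -3641683 - 1114401/1740129 = -3641683 - 1114401*1/1740129 = -3641683 - 371467/580043 = -2112333103836/580043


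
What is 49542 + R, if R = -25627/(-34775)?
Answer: 1722848677/34775 ≈ 49543.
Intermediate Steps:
R = 25627/34775 (R = -25627*(-1/34775) = 25627/34775 ≈ 0.73694)
49542 + R = 49542 + 25627/34775 = 1722848677/34775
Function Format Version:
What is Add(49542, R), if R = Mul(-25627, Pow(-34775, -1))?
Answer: Rational(1722848677, 34775) ≈ 49543.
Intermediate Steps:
R = Rational(25627, 34775) (R = Mul(-25627, Rational(-1, 34775)) = Rational(25627, 34775) ≈ 0.73694)
Add(49542, R) = Add(49542, Rational(25627, 34775)) = Rational(1722848677, 34775)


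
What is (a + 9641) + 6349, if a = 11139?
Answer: 27129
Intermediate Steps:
(a + 9641) + 6349 = (11139 + 9641) + 6349 = 20780 + 6349 = 27129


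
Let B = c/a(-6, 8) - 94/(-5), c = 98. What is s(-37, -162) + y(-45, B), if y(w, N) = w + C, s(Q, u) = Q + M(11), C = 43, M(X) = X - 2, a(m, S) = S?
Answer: -30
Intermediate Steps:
M(X) = -2 + X
B = 621/20 (B = 98/8 - 94/(-5) = 98*(⅛) - 94*(-⅕) = 49/4 + 94/5 = 621/20 ≈ 31.050)
s(Q, u) = 9 + Q (s(Q, u) = Q + (-2 + 11) = Q + 9 = 9 + Q)
y(w, N) = 43 + w (y(w, N) = w + 43 = 43 + w)
s(-37, -162) + y(-45, B) = (9 - 37) + (43 - 45) = -28 - 2 = -30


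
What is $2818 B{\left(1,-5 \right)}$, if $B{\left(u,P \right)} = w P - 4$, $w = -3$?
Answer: $30998$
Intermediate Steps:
$B{\left(u,P \right)} = -4 - 3 P$ ($B{\left(u,P \right)} = - 3 P - 4 = -4 - 3 P$)
$2818 B{\left(1,-5 \right)} = 2818 \left(-4 - -15\right) = 2818 \left(-4 + 15\right) = 2818 \cdot 11 = 30998$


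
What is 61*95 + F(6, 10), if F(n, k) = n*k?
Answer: 5855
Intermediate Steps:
F(n, k) = k*n
61*95 + F(6, 10) = 61*95 + 10*6 = 5795 + 60 = 5855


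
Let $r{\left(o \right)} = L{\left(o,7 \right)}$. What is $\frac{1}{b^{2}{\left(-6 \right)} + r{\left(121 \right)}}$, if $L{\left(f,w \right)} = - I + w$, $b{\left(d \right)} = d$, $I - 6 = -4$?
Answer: $\frac{1}{41} \approx 0.02439$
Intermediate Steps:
$I = 2$ ($I = 6 - 4 = 2$)
$L{\left(f,w \right)} = -2 + w$ ($L{\left(f,w \right)} = \left(-1\right) 2 + w = -2 + w$)
$r{\left(o \right)} = 5$ ($r{\left(o \right)} = -2 + 7 = 5$)
$\frac{1}{b^{2}{\left(-6 \right)} + r{\left(121 \right)}} = \frac{1}{\left(-6\right)^{2} + 5} = \frac{1}{36 + 5} = \frac{1}{41}$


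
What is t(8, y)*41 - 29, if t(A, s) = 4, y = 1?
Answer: 135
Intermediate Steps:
t(8, y)*41 - 29 = 4*41 - 29 = 164 - 29 = 135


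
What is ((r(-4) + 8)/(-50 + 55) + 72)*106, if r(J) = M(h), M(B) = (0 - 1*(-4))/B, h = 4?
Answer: 39114/5 ≈ 7822.8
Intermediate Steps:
M(B) = 4/B (M(B) = (0 + 4)/B = 4/B)
r(J) = 1 (r(J) = 4/4 = 4*(¼) = 1)
((r(-4) + 8)/(-50 + 55) + 72)*106 = ((1 + 8)/(-50 + 55) + 72)*106 = (9/5 + 72)*106 = (369/5)*106 = 39114/5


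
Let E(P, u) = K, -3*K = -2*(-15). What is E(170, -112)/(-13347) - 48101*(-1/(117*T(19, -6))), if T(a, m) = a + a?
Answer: 71338723/6593418 ≈ 10.820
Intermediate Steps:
T(a, m) = 2*a
K = -10 (K = -(-2)*(-15)/3 = -1/3*30 = -10)
E(P, u) = -10
E(170, -112)/(-13347) - 48101*(-1/(117*T(19, -6))) = -10/(-13347) - 48101/((-234*19)) = -10*(-1/13347) - 48101/((-117*38)) = 10/13347 - 48101/(-4446) = 10/13347 - 48101*(-1/4446) = 10/13347 + 48101/4446 = 71338723/6593418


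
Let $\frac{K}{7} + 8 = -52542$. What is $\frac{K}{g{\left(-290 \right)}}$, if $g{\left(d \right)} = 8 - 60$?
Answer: $\frac{183925}{26} \approx 7074.0$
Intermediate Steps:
$g{\left(d \right)} = -52$
$K = -367850$ ($K = -56 + 7 \left(-52542\right) = -56 - 367794 = -367850$)
$\frac{K}{g{\left(-290 \right)}} = - \frac{367850}{-52} = \left(-367850\right) \left(- \frac{1}{52}\right) = \frac{183925}{26}$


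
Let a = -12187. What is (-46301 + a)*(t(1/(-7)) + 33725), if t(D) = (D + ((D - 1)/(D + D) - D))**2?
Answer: -1973443608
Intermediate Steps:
t(D) = (-1 + D)**2/(4*D**2) (t(D) = (D + ((-1 + D)/((2*D)) - D))**2 = (D + ((-1 + D)*(1/(2*D)) - D))**2 = (D + ((-1 + D)/(2*D) - D))**2 = (D + (-D + (-1 + D)/(2*D)))**2 = ((-1 + D)/(2*D))**2 = (-1 + D)**2/(4*D**2))
(-46301 + a)*(t(1/(-7)) + 33725) = (-46301 - 12187)*((-1 + 1/(-7))**2/(4*(1/(-7))**2) + 33725) = -58488*((-1 - 1/7)**2/(4*(-1/7)**2) + 33725) = -58488*((1/4)*49*(-8/7)**2 + 33725) = -58488*((1/4)*49*(64/49) + 33725) = -58488*(16 + 33725) = -58488*33741 = -1973443608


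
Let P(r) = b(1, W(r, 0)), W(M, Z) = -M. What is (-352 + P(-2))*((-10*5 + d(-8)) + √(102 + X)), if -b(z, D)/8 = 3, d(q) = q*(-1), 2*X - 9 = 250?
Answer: 15792 - 188*√926 ≈ 10071.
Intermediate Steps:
X = 259/2 (X = 9/2 + (½)*250 = 9/2 + 125 = 259/2 ≈ 129.50)
d(q) = -q
b(z, D) = -24 (b(z, D) = -8*3 = -24)
P(r) = -24
(-352 + P(-2))*((-10*5 + d(-8)) + √(102 + X)) = (-352 - 24)*((-10*5 - 1*(-8)) + √(102 + 259/2)) = -376*((-50 + 8) + √(463/2)) = -376*(-42 + √926/2) = 15792 - 188*√926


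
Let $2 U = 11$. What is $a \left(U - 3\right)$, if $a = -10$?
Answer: $-25$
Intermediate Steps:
$U = \frac{11}{2}$ ($U = \frac{1}{2} \cdot 11 = \frac{11}{2} \approx 5.5$)
$a \left(U - 3\right) = - 10 \left(\frac{11}{2} - 3\right) = \left(-10\right) \frac{5}{2} = -25$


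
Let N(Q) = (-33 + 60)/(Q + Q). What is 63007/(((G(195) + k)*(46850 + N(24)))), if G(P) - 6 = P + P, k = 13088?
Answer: 36004/360990277 ≈ 9.9737e-5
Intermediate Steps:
N(Q) = 27/(2*Q) (N(Q) = 27/((2*Q)) = 27*(1/(2*Q)) = 27/(2*Q))
G(P) = 6 + 2*P (G(P) = 6 + (P + P) = 6 + 2*P)
63007/(((G(195) + k)*(46850 + N(24)))) = 63007/((((6 + 2*195) + 13088)*(46850 + (27/2)/24))) = 63007/((((6 + 390) + 13088)*(46850 + (27/2)*(1/24)))) = 63007/(((396 + 13088)*(46850 + 9/16))) = 63007/((13484*(749609/16))) = 63007/(2526931939/4) = 63007*(4/2526931939) = 36004/360990277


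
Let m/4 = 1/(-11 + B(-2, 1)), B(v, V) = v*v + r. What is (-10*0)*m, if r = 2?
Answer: 0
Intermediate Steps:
B(v, V) = 2 + v² (B(v, V) = v*v + 2 = v² + 2 = 2 + v²)
m = -⅘ (m = 4/(-11 + (2 + (-2)²)) = 4/(-11 + (2 + 4)) = 4/(-11 + 6) = 4/(-5) = 4*(-⅕) = -⅘ ≈ -0.80000)
(-10*0)*m = -10*0*(-⅘) = 0*(-⅘) = 0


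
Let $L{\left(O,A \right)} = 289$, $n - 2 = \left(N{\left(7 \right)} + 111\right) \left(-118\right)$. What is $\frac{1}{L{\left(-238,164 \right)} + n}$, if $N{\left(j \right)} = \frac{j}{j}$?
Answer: $- \frac{1}{12925} \approx -7.7369 \cdot 10^{-5}$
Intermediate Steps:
$N{\left(j \right)} = 1$
$n = -13214$ ($n = 2 + \left(1 + 111\right) \left(-118\right) = 2 + 112 \left(-118\right) = 2 - 13216 = -13214$)
$\frac{1}{L{\left(-238,164 \right)} + n} = \frac{1}{289 - 13214} = \frac{1}{-12925} = - \frac{1}{12925}$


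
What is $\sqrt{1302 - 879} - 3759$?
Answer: $-3759 + 3 \sqrt{47} \approx -3738.4$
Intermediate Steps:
$\sqrt{1302 - 879} - 3759 = \sqrt{423} - 3759 = 3 \sqrt{47} - 3759 = -3759 + 3 \sqrt{47}$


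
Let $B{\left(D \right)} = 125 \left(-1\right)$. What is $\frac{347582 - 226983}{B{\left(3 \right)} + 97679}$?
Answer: $\frac{120599}{97554} \approx 1.2362$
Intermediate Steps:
$B{\left(D \right)} = -125$
$\frac{347582 - 226983}{B{\left(3 \right)} + 97679} = \frac{347582 - 226983}{-125 + 97679} = \frac{120599}{97554}$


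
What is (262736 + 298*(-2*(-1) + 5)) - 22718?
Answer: 242104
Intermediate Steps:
(262736 + 298*(-2*(-1) + 5)) - 22718 = (262736 + 298*(2 + 5)) - 22718 = (262736 + 298*7) - 22718 = (262736 + 2086) - 22718 = 264822 - 22718 = 242104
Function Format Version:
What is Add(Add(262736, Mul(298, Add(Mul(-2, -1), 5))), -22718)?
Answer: 242104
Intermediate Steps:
Add(Add(262736, Mul(298, Add(Mul(-2, -1), 5))), -22718) = Add(Add(262736, Mul(298, Add(2, 5))), -22718) = Add(Add(262736, Mul(298, 7)), -22718) = Add(Add(262736, 2086), -22718) = Add(264822, -22718) = 242104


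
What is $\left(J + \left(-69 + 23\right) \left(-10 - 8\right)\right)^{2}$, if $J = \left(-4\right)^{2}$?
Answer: $712336$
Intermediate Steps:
$J = 16$
$\left(J + \left(-69 + 23\right) \left(-10 - 8\right)\right)^{2} = \left(16 + \left(-69 + 23\right) \left(-10 - 8\right)\right)^{2} = \left(16 - -828\right)^{2} = \left(16 + 828\right)^{2} = 844^{2} = 712336$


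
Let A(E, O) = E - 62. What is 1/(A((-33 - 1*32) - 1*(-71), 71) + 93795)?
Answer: 1/93739 ≈ 1.0668e-5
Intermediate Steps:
A(E, O) = -62 + E
1/(A((-33 - 1*32) - 1*(-71), 71) + 93795) = 1/((-62 + ((-33 - 1*32) - 1*(-71))) + 93795) = 1/((-62 + ((-33 - 32) + 71)) + 93795) = 1/((-62 + (-65 + 71)) + 93795) = 1/((-62 + 6) + 93795) = 1/(-56 + 93795) = 1/93739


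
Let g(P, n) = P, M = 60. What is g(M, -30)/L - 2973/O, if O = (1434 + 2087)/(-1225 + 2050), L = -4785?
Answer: -782433359/1123199 ≈ -696.61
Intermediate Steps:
O = 3521/825 ≈ 4.2679
g(M, -30)/L - 2973/O = 60/(-4785) - 2973/3521/825 = 60*(-1/4785) - 2973*825/3521 = -4/319 - 2452725/3521 = -782433359/1123199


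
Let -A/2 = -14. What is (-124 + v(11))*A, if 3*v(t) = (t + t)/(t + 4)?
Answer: -155624/45 ≈ -3458.3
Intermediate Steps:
A = 28 (A = -2*(-14) = 28)
v(t) = 2*t/(3*(4 + t)) (v(t) = ((t + t)/(t + 4))/3 = ((2*t)/(4 + t))/3 = (2*t/(4 + t))/3 = 2*t/(3*(4 + t)))
(-124 + v(11))*A = (-124 + (2/3)*11/(4 + 11))*28 = (-124 + (2/3)*11/15)*28 = (-124 + (2/3)*11*(1/15))*28 = (-124 + 22/45)*28 = -5558/45*28 = -155624/45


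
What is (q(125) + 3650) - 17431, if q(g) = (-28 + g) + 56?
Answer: -13628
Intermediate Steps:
q(g) = 28 + g
(q(125) + 3650) - 17431 = ((28 + 125) + 3650) - 17431 = (153 + 3650) - 17431 = 3803 - 17431 = -13628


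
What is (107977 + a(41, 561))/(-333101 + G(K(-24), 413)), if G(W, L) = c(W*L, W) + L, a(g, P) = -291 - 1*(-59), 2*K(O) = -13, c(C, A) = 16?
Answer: -107745/332672 ≈ -0.32388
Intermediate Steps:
K(O) = -13/2 (K(O) = (½)*(-13) = -13/2)
a(g, P) = -232 (a(g, P) = -291 + 59 = -232)
G(W, L) = 16 + L
(107977 + a(41, 561))/(-333101 + G(K(-24), 413)) = (107977 - 232)/(-333101 + (16 + 413)) = 107745/(-333101 + 429) = 107745/(-332672) = 107745*(-1/332672) = -107745/332672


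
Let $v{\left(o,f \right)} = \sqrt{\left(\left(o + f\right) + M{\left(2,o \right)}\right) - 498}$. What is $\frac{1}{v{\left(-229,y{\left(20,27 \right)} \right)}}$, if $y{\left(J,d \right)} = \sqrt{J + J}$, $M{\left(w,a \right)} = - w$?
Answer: $- \frac{i}{\sqrt{729 - 2 \sqrt{10}}} \approx - 0.037199 i$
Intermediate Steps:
$y{\left(J,d \right)} = \sqrt{2} \sqrt{J}$ ($y{\left(J,d \right)} = \sqrt{2 J} = \sqrt{2} \sqrt{J}$)
$v{\left(o,f \right)} = \sqrt{-500 + f + o}$ ($v{\left(o,f \right)} = \sqrt{\left(\left(o + f\right) - 2\right) - 498} = \sqrt{\left(\left(f + o\right) - 2\right) - 498} = \sqrt{\left(-2 + f + o\right) - 498} = \sqrt{-500 + f + o}$)
$\frac{1}{v{\left(-229,y{\left(20,27 \right)} \right)}} = \frac{1}{\sqrt{-500 + \sqrt{2} \sqrt{20} - 229}} = \frac{1}{\sqrt{-500 + \sqrt{2} \cdot 2 \sqrt{5} - 229}} = \frac{1}{\sqrt{-500 + 2 \sqrt{10} - 229}} = \frac{1}{\sqrt{-729 + 2 \sqrt{10}}}$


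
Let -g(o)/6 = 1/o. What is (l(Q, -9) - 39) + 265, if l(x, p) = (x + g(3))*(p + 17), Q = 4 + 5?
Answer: 282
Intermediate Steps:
g(o) = -6/o
Q = 9
l(x, p) = (-2 + x)*(17 + p) (l(x, p) = (x - 6/3)*(p + 17) = (x - 6*1/3)*(17 + p) = (x - 2)*(17 + p) = (-2 + x)*(17 + p))
(l(Q, -9) - 39) + 265 = ((-34 - 2*(-9) + 17*9 - 9*9) - 39) + 265 = ((-34 + 18 + 153 - 81) - 39) + 265 = (56 - 39) + 265 = 17 + 265 = 282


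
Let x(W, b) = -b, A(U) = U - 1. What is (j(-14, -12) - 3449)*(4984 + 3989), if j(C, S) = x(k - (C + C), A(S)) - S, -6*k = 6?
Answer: -30723552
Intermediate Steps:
k = -1 (k = -1/6*6 = -1)
A(U) = -1 + U
j(C, S) = 1 - 2*S (j(C, S) = -(-1 + S) - S = (1 - S) - S = 1 - 2*S)
(j(-14, -12) - 3449)*(4984 + 3989) = ((1 - 2*(-12)) - 3449)*(4984 + 3989) = ((1 + 24) - 3449)*8973 = (25 - 3449)*8973 = -3424*8973 = -30723552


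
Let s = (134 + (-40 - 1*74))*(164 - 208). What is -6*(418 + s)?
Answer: 2772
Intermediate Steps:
s = -880 (s = (134 + (-40 - 74))*(-44) = (134 - 114)*(-44) = 20*(-44) = -880)
-6*(418 + s) = -6*(418 - 880) = -6*(-462) = 2772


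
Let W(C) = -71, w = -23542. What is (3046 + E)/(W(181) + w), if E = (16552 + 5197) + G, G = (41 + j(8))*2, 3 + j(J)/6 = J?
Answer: -24937/23613 ≈ -1.0561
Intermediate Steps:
j(J) = -18 + 6*J
G = 142 (G = (41 + (-18 + 6*8))*2 = (41 + (-18 + 48))*2 = (41 + 30)*2 = 71*2 = 142)
E = 21891 (E = (16552 + 5197) + 142 = 21749 + 142 = 21891)
(3046 + E)/(W(181) + w) = (3046 + 21891)/(-71 - 23542) = 24937/(-23613) = 24937*(-1/23613) = -24937/23613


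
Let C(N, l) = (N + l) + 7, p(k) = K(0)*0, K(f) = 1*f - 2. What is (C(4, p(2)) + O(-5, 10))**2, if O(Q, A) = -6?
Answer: 25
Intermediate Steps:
K(f) = -2 + f (K(f) = f - 2 = -2 + f)
p(k) = 0 (p(k) = (-2 + 0)*0 = -2*0 = 0)
C(N, l) = 7 + N + l
(C(4, p(2)) + O(-5, 10))**2 = ((7 + 4 + 0) - 6)**2 = (11 - 6)**2 = 5**2 = 25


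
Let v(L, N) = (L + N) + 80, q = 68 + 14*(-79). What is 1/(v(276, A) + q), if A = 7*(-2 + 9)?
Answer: -1/633 ≈ -0.0015798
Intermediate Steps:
q = -1038 (q = 68 - 1106 = -1038)
A = 49 (A = 7*7 = 49)
v(L, N) = 80 + L + N
1/(v(276, A) + q) = 1/((80 + 276 + 49) - 1038) = 1/(405 - 1038) = 1/(-633) = -1/633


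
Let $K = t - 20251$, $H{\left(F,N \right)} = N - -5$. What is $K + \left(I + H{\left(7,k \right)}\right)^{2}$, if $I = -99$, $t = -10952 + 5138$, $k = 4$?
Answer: $-17965$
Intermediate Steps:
$H{\left(F,N \right)} = 5 + N$ ($H{\left(F,N \right)} = N + 5 = 5 + N$)
$t = -5814$
$K = -26065$ ($K = -5814 - 20251 = -26065$)
$K + \left(I + H{\left(7,k \right)}\right)^{2} = -26065 + \left(-99 + \left(5 + 4\right)\right)^{2} = -26065 + \left(-99 + 9\right)^{2} = -26065 + \left(-90\right)^{2} = -26065 + 8100 = -17965$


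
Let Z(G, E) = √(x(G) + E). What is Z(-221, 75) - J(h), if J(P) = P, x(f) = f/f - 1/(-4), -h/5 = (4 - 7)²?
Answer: 45 + √305/2 ≈ 53.732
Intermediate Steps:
h = -45 (h = -5*(4 - 7)² = -5*(-3)² = -5*9 = -45)
x(f) = 5/4 (x(f) = 1 - 1*(-¼) = 1 + ¼ = 5/4)
Z(G, E) = √(5/4 + E)
Z(-221, 75) - J(h) = √(5 + 4*75)/2 - 1*(-45) = √(5 + 300)/2 + 45 = √305/2 + 45 = 45 + √305/2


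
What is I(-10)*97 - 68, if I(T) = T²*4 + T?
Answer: 37762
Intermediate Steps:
I(T) = T + 4*T² (I(T) = 4*T² + T = T + 4*T²)
I(-10)*97 - 68 = -10*(1 + 4*(-10))*97 - 68 = -10*(1 - 40)*97 - 68 = -10*(-39)*97 - 68 = 390*97 - 68 = 37830 - 68 = 37762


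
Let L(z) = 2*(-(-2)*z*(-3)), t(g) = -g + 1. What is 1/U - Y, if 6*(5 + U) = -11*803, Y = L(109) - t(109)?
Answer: 10635594/8863 ≈ 1200.0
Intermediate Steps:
t(g) = 1 - g
L(z) = -12*z (L(z) = 2*((2*z)*(-3)) = 2*(-6*z) = -12*z)
Y = -1200 (Y = -12*109 - (1 - 1*109) = -1308 - (1 - 109) = -1308 - 1*(-108) = -1308 + 108 = -1200)
U = -8863/6 (U = -5 + (-11*803)/6 = -5 + (⅙)*(-8833) = -5 - 8833/6 = -8863/6 ≈ -1477.2)
1/U - Y = 1/(-8863/6) - 1*(-1200) = -6/8863 + 1200 = 10635594/8863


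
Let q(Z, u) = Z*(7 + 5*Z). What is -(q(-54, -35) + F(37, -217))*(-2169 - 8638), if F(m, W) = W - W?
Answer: 153481014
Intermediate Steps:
F(m, W) = 0
-(q(-54, -35) + F(37, -217))*(-2169 - 8638) = -(-54*(7 + 5*(-54)) + 0)*(-2169 - 8638) = -(-54*(7 - 270) + 0)*(-10807) = -(-54*(-263) + 0)*(-10807) = -(14202 + 0)*(-10807) = -14202*(-10807) = -1*(-153481014) = 153481014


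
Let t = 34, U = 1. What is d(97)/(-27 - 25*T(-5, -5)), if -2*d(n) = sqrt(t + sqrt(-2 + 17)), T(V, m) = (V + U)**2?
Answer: sqrt(34 + sqrt(15))/854 ≈ 0.0072062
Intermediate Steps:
T(V, m) = (1 + V)**2 (T(V, m) = (V + 1)**2 = (1 + V)**2)
d(n) = -sqrt(34 + sqrt(15))/2 (d(n) = -sqrt(34 + sqrt(-2 + 17))/2 = -sqrt(34 + sqrt(15))/2)
d(97)/(-27 - 25*T(-5, -5)) = (-sqrt(34 + sqrt(15))/2)/(-27 - 25*(1 - 5)**2) = (-sqrt(34 + sqrt(15))/2)/(-27 - 25*(-4)**2) = (-sqrt(34 + sqrt(15))/2)/(-27 - 25*16) = (-sqrt(34 + sqrt(15))/2)/(-27 - 400) = -sqrt(34 + sqrt(15))/2/(-427) = -sqrt(34 + sqrt(15))/2*(-1/427) = sqrt(34 + sqrt(15))/854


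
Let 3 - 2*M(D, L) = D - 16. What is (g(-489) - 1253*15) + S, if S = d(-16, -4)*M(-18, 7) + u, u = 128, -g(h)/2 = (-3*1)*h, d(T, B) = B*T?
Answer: -20417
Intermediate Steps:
g(h) = 6*h (g(h) = -2*(-3*1)*h = -(-6)*h = 6*h)
M(D, L) = 19/2 - D/2 (M(D, L) = 3/2 - (D - 16)/2 = 3/2 - (-16 + D)/2 = 3/2 + (8 - D/2) = 19/2 - D/2)
S = 1312 (S = (-4*(-16))*(19/2 - 1/2*(-18)) + 128 = 64*(19/2 + 9) + 128 = 64*(37/2) + 128 = 1184 + 128 = 1312)
(g(-489) - 1253*15) + S = (6*(-489) - 1253*15) + 1312 = (-2934 - 18795) + 1312 = -21729 + 1312 = -20417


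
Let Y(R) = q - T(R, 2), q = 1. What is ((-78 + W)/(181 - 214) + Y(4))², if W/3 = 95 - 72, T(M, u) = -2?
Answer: 1296/121 ≈ 10.711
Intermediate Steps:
W = 69 (W = 3*(95 - 72) = 3*23 = 69)
Y(R) = 3 (Y(R) = 1 - 1*(-2) = 1 + 2 = 3)
((-78 + W)/(181 - 214) + Y(4))² = ((-78 + 69)/(181 - 214) + 3)² = (-9/(-33) + 3)² = (-9*(-1/33) + 3)² = (3/11 + 3)² = (36/11)² = 1296/121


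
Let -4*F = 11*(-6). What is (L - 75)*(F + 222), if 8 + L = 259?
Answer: 41976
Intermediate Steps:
L = 251 (L = -8 + 259 = 251)
F = 33/2 (F = -11*(-6)/4 = -1/4*(-66) = 33/2 ≈ 16.500)
(L - 75)*(F + 222) = (251 - 75)*(33/2 + 222) = 176*(477/2) = 41976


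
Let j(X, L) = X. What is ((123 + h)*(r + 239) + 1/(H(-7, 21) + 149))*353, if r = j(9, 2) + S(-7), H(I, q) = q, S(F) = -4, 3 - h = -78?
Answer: 2987058113/170 ≈ 1.7571e+7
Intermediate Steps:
h = 81 (h = 3 - 1*(-78) = 3 + 78 = 81)
r = 5 (r = 9 - 4 = 5)
((123 + h)*(r + 239) + 1/(H(-7, 21) + 149))*353 = ((123 + 81)*(5 + 239) + 1/(21 + 149))*353 = (204*244 + 1/170)*353 = (49776 + 1/170)*353 = (8461921/170)*353 = 2987058113/170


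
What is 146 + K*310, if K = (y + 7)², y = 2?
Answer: 25256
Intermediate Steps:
K = 81 (K = (2 + 7)² = 9² = 81)
146 + K*310 = 146 + 81*310 = 146 + 25110 = 25256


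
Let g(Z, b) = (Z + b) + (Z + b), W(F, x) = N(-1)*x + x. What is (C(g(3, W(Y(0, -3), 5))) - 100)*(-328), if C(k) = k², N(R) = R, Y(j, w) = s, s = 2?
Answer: 20992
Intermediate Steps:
Y(j, w) = 2
W(F, x) = 0 (W(F, x) = -x + x = 0)
g(Z, b) = 2*Z + 2*b
(C(g(3, W(Y(0, -3), 5))) - 100)*(-328) = ((2*3 + 2*0)² - 100)*(-328) = ((6 + 0)² - 100)*(-328) = (6² - 100)*(-328) = (36 - 100)*(-328) = -64*(-328) = 20992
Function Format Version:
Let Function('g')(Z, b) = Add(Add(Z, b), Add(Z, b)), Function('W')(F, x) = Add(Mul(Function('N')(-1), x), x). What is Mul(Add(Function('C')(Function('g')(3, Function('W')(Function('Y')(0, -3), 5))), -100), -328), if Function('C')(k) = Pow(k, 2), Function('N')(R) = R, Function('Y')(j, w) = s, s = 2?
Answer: 20992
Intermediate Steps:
Function('Y')(j, w) = 2
Function('W')(F, x) = 0 (Function('W')(F, x) = Add(Mul(-1, x), x) = 0)
Function('g')(Z, b) = Add(Mul(2, Z), Mul(2, b))
Mul(Add(Function('C')(Function('g')(3, Function('W')(Function('Y')(0, -3), 5))), -100), -328) = Mul(Add(Pow(Add(Mul(2, 3), Mul(2, 0)), 2), -100), -328) = Mul(Add(Pow(Add(6, 0), 2), -100), -328) = Mul(Add(Pow(6, 2), -100), -328) = Mul(Add(36, -100), -328) = Mul(-64, -328) = 20992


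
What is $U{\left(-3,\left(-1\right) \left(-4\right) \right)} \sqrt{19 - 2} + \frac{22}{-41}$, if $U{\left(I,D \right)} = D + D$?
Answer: $- \frac{22}{41} + 8 \sqrt{17} \approx 32.448$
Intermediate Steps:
$U{\left(I,D \right)} = 2 D$
$U{\left(-3,\left(-1\right) \left(-4\right) \right)} \sqrt{19 - 2} + \frac{22}{-41} = 2 \left(\left(-1\right) \left(-4\right)\right) \sqrt{19 - 2} + \frac{22}{-41} = 2 \cdot 4 \sqrt{17} + 22 \left(- \frac{1}{41}\right) = 8 \sqrt{17} - \frac{22}{41} = - \frac{22}{41} + 8 \sqrt{17}$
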